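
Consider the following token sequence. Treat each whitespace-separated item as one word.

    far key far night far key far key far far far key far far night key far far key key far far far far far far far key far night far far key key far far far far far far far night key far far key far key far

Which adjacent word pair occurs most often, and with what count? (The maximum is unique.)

"far far", 18 times

Bigram frequencies (highest first):
  far far: 18
  key far: 11
  far key: 9
  far night: 4
  night far: 2
  night key: 2
  … (1 more, each ≤ 2)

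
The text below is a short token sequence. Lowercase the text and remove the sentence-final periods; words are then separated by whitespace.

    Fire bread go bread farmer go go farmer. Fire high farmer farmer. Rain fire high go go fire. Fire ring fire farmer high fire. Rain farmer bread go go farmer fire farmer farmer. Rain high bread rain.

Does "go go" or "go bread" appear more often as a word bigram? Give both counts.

"go go" (3 vs 1)

"go go": 3 occurrences
"go bread": 1 occurrence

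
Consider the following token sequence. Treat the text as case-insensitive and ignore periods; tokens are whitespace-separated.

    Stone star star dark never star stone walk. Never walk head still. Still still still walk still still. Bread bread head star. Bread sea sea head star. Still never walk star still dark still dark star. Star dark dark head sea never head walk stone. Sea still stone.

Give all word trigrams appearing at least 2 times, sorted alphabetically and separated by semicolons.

star star dark; still still still

Trigram counts meeting the condition (at least 2 times):
  star star dark: 2
  still still still: 2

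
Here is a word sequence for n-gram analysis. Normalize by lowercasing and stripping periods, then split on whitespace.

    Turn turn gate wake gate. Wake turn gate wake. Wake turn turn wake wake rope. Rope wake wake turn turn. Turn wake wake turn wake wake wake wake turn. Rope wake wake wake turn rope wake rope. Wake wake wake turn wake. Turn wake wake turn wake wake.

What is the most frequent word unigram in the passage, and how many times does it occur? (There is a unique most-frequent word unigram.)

"wake", 26 times

Unigram frequencies (highest first):
  wake: 26
  turn: 14
  rope: 5
  gate: 3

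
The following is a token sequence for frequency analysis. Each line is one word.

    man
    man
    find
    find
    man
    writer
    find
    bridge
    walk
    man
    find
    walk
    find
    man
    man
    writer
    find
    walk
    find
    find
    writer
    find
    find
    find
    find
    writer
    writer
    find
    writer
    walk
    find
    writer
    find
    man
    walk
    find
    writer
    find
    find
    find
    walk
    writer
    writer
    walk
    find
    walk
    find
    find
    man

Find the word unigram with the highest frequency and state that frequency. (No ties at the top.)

Unigram frequencies (highest first):
  find: 22
  writer: 10
  man: 8
  walk: 8
  bridge: 1

"find", 22 times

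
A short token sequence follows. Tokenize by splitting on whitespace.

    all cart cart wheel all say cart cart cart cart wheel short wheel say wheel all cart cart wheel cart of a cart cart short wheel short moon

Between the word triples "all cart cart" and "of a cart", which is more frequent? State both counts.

"all cart cart": 2 occurrences
"of a cart": 1 occurrence

"all cart cart" (2 vs 1)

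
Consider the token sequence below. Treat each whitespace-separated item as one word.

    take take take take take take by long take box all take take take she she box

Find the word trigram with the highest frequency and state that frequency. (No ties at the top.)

"take take take", 5 times

Trigram frequencies (highest first):
  take take take: 5
  take take by: 1
  take by long: 1
  by long take: 1
  long take box: 1
  take box all: 1
  … (5 more, each ≤ 1)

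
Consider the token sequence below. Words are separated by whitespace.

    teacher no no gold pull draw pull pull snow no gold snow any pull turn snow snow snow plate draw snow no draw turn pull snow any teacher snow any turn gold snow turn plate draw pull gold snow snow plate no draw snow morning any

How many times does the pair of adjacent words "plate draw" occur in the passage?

Scanning the 45 overlapping bigram windows for "plate draw":
  position 19–20: plate draw
  position 35–36: plate draw

2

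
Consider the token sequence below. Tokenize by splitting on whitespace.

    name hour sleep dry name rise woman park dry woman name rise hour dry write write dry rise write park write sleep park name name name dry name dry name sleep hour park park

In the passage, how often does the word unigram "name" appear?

8

Scanning the 34 tokens for "name":
  position 1: name
  position 5: name
  position 11: name
  position 24: name
  position 25: name
  position 26: name
  position 28: name
  position 30: name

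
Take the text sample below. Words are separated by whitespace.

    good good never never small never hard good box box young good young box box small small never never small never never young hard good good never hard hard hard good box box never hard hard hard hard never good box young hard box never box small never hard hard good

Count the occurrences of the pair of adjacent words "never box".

1

Scanning the 50 overlapping bigram windows for "never box":
  position 45–46: never box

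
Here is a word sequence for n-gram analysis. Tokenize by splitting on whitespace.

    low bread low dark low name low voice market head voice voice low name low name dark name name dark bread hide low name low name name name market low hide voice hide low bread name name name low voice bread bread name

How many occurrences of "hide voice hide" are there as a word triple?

1

Scanning the 41 overlapping trigram windows for "hide voice hide":
  position 31–33: hide voice hide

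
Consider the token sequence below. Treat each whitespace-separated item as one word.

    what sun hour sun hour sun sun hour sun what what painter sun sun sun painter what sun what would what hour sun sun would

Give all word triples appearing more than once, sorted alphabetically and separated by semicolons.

hour sun sun; sun hour sun

Trigram counts meeting the condition (more than once):
  hour sun sun: 2
  sun hour sun: 3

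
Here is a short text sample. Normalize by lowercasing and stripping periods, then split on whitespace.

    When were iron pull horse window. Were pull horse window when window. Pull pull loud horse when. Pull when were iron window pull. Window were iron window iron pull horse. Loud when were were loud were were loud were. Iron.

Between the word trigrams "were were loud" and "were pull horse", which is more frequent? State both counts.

"were were loud": 2 occurrences
"were pull horse": 1 occurrence

"were were loud" (2 vs 1)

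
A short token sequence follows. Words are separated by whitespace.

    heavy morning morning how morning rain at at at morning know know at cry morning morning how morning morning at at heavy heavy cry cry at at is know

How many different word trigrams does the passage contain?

25

29 tokens → 27 trigram windows in total.
Repeated trigrams (each contributes count−1 duplicates):
  morning how morning: 2
  morning morning how: 2
2 duplicate windows → 27 − 2 = 25 distinct.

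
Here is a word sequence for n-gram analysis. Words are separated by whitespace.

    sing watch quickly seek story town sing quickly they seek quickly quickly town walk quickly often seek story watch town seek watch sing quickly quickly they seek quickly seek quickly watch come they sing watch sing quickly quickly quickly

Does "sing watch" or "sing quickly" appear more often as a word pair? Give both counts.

"sing quickly" (3 vs 2)

"sing watch": 2 occurrences
"sing quickly": 3 occurrences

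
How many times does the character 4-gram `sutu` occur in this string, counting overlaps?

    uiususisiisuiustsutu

1

Sliding a length-4 window over the 20 characters (17 positions):
  position 17–20: sutu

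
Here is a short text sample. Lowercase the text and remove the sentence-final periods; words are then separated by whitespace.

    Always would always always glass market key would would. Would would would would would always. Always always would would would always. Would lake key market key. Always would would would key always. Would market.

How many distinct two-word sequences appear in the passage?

34 tokens → 33 bigram windows in total.
Repeated bigrams (each contributes count−1 duplicates):
  would would: 10
  always would: 5
  always always: 3
  would always: 3
  key always: 2
  market key: 2
19 duplicate windows → 33 − 19 = 14 distinct.

14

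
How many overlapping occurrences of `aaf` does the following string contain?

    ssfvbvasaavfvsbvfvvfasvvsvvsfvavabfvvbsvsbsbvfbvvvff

0

Sliding a length-3 window over the 52 characters (50 positions):
  (no match at any position)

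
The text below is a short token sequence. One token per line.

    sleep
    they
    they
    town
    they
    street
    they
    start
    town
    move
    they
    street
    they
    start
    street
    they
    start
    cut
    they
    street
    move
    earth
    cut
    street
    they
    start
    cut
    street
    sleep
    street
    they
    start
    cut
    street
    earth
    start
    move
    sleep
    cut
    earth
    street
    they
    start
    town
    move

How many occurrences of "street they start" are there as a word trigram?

Scanning the 43 overlapping trigram windows for "street they start":
  position 6–8: street they start
  position 12–14: street they start
  position 15–17: street they start
  position 24–26: street they start
  position 30–32: street they start
  position 41–43: street they start

6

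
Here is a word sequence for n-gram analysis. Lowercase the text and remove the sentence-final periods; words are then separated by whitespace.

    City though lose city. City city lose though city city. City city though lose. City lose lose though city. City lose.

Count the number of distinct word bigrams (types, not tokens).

8

21 tokens → 20 bigram windows in total.
Repeated bigrams (each contributes count−1 duplicates):
  city city: 6
  city lose: 3
  city though: 2
  lose city: 2
  lose though: 2
  though city: 2
  though lose: 2
12 duplicate windows → 20 − 12 = 8 distinct.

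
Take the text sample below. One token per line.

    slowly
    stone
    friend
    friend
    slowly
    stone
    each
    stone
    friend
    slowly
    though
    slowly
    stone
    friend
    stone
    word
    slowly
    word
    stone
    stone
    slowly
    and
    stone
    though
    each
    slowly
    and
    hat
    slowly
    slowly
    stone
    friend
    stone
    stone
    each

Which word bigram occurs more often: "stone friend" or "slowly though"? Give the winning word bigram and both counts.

"stone friend" (4 vs 1)

"stone friend": 4 occurrences
"slowly though": 1 occurrence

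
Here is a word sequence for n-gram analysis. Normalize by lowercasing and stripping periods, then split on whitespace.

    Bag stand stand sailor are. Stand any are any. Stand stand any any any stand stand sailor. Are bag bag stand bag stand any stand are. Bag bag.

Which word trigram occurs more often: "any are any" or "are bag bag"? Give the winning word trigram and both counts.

"any are any": 1 occurrence
"are bag bag": 2 occurrences

"are bag bag" (2 vs 1)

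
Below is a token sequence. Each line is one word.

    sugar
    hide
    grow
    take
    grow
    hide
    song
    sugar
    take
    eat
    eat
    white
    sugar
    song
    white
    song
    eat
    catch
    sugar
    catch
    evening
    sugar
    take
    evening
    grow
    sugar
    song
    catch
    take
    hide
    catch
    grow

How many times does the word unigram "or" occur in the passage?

Scanning the 32 tokens for "or":
  (none found)

0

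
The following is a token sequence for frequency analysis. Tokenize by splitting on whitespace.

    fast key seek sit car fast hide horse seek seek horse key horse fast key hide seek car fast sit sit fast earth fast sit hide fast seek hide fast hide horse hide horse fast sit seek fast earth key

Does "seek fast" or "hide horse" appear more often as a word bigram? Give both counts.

"hide horse" (3 vs 1)

"seek fast": 1 occurrence
"hide horse": 3 occurrences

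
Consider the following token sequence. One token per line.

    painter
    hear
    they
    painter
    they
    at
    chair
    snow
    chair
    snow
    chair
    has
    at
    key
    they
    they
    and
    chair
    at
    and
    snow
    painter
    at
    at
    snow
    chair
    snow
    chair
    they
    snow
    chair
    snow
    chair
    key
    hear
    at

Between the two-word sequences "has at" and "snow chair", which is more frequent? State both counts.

"snow chair" (6 vs 1)

"has at": 1 occurrence
"snow chair": 6 occurrences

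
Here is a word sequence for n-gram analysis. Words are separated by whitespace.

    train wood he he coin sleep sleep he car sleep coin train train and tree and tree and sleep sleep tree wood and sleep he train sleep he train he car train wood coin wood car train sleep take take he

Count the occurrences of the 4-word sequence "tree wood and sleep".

Scanning the 38 overlapping 4-gram windows for "tree wood and sleep":
  position 21–24: tree wood and sleep

1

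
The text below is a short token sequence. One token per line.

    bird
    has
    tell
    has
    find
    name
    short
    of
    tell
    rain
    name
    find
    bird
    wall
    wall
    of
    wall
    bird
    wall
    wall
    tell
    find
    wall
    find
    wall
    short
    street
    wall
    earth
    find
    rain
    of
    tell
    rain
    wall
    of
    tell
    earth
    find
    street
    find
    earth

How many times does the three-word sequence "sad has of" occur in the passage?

0

Scanning the 40 overlapping trigram windows for "sad has of":
  (none found)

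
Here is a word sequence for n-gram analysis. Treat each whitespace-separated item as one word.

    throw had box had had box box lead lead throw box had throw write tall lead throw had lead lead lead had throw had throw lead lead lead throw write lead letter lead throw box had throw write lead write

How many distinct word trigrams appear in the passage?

31

40 tokens → 38 trigram windows in total.
Repeated trigrams (each contributes count−1 duplicates):
  box had throw: 2
  had throw write: 2
  lead lead lead: 2
  lead lead throw: 2
  lead throw box: 2
  throw box had: 2
  throw write lead: 2
7 duplicate windows → 38 − 7 = 31 distinct.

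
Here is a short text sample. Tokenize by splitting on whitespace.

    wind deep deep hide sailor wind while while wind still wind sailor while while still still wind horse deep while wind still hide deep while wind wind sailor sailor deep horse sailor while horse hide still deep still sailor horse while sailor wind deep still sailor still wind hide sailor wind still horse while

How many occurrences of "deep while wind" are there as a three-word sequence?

2

Scanning the 52 overlapping trigram windows for "deep while wind":
  position 19–21: deep while wind
  position 24–26: deep while wind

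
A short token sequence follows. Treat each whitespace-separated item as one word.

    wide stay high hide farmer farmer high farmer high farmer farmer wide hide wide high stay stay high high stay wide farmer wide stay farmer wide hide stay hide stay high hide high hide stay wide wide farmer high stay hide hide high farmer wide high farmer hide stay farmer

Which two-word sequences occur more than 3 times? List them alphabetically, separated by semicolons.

farmer wide; hide stay; high farmer

Bigram counts meeting the condition (more than 3 times):
  farmer wide: 4
  hide stay: 4
  high farmer: 4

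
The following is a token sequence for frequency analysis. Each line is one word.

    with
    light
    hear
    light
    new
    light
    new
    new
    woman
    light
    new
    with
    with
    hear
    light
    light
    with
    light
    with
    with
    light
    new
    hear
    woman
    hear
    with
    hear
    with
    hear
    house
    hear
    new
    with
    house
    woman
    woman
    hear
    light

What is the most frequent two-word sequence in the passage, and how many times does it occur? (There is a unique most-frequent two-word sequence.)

"light new", 4 times

Bigram frequencies (highest first):
  light new: 4
  with light: 3
  hear light: 3
  with hear: 3
  new with: 2
  with with: 2
  … (17 more, each ≤ 2)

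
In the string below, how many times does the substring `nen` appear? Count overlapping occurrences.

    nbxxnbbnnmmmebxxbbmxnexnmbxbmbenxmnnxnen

Sliding a length-3 window over the 40 characters (38 positions):
  position 38–40: nen

1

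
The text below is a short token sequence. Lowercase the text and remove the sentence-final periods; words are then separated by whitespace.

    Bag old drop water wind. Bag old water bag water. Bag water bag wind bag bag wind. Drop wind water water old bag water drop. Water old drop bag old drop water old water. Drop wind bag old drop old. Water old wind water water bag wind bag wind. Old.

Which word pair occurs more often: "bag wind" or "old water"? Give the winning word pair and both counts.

"bag wind": 4 occurrences
"old water": 3 occurrences

"bag wind" (4 vs 3)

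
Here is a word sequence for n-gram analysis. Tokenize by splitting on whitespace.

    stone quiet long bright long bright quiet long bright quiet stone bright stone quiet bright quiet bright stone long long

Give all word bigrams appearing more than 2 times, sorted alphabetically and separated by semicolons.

bright quiet; long bright

Bigram counts meeting the condition (more than 2 times):
  bright quiet: 3
  long bright: 3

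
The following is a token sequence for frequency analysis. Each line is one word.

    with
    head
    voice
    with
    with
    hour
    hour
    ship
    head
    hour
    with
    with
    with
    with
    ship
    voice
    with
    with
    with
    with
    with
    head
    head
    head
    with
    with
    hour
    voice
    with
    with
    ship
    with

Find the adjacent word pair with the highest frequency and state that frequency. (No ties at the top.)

Bigram frequencies (highest first):
  with with: 10
  voice with: 3
  with head: 2
  with hour: 2
  with ship: 2
  head head: 2
  … (10 more, each ≤ 1)

"with with", 10 times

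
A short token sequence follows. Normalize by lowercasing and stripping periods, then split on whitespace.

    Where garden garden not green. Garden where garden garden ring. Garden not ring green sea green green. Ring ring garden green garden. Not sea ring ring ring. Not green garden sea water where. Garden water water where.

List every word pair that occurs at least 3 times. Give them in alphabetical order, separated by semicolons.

Bigram counts meeting the condition (at least 3 times):
  garden not: 3
  green garden: 3
  ring ring: 3
  where garden: 3

garden not; green garden; ring ring; where garden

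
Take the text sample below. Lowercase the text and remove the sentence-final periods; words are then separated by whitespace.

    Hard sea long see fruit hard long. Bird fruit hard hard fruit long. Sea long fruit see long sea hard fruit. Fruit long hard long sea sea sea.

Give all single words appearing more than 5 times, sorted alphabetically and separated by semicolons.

fruit; hard; long; sea

Unigram counts meeting the condition (more than 5 times):
  fruit: 6
  hard: 6
  long: 7
  sea: 6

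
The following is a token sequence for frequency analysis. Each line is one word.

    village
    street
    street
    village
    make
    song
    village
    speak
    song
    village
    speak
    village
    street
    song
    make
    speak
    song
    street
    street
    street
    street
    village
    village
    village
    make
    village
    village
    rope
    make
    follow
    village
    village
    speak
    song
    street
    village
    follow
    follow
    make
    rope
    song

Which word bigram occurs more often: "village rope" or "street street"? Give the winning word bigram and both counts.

"village rope": 1 occurrence
"street street": 4 occurrences

"street street" (4 vs 1)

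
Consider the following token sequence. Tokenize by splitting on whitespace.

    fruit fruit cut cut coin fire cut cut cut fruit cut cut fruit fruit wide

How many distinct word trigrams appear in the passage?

11

15 tokens → 13 trigram windows in total.
Repeated trigrams (each contributes count−1 duplicates):
  cut cut fruit: 2
  fruit cut cut: 2
2 duplicate windows → 13 − 2 = 11 distinct.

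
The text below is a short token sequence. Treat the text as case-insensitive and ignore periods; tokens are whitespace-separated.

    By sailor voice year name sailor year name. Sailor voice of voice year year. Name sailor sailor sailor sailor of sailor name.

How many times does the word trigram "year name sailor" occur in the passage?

Scanning the 20 overlapping trigram windows for "year name sailor":
  position 4–6: year name sailor
  position 7–9: year name sailor
  position 14–16: year name sailor

3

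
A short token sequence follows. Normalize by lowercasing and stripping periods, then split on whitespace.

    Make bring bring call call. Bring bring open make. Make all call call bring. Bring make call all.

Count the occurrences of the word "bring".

Scanning the 18 tokens for "bring":
  position 2: bring
  position 3: bring
  position 6: bring
  position 7: bring
  position 14: bring
  position 15: bring

6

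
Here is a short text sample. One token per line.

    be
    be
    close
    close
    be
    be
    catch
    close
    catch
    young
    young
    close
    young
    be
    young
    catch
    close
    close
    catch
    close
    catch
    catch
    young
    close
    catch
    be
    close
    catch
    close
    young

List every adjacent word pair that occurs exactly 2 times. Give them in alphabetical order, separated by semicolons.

Bigram counts meeting the condition (exactly 2 times):
  be be: 2
  be close: 2
  catch young: 2
  close close: 2
  close young: 2
  young close: 2

be be; be close; catch young; close close; close young; young close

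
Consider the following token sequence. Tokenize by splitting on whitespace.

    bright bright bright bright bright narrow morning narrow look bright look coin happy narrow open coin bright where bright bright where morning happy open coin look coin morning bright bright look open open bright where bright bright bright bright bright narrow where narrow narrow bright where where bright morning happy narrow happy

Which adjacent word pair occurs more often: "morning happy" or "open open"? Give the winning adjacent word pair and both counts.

"morning happy" (2 vs 1)

"morning happy": 2 occurrences
"open open": 1 occurrence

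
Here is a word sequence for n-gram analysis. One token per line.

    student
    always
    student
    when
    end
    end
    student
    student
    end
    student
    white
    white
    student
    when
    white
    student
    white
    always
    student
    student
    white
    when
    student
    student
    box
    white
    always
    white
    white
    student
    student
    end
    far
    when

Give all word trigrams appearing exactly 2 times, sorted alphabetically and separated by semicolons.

Trigram counts meeting the condition (exactly 2 times):
  student student end: 2
  white white student: 2

student student end; white white student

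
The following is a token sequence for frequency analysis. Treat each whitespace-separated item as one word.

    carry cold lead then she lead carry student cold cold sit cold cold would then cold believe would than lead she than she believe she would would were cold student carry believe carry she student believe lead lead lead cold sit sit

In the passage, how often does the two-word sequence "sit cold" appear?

Scanning the 41 overlapping bigram windows for "sit cold":
  position 11–12: sit cold

1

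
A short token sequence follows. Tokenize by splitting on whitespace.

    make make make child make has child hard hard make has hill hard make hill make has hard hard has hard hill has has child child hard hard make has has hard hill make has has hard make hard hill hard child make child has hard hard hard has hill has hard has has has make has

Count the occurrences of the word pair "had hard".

0

Scanning the 56 overlapping bigram windows for "had hard":
  (none found)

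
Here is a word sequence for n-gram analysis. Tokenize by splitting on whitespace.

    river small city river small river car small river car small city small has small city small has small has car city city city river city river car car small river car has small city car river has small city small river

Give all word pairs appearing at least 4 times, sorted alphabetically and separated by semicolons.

Bigram counts meeting the condition (at least 4 times):
  has small: 4
  river car: 4
  small city: 5
  small river: 4

has small; river car; small city; small river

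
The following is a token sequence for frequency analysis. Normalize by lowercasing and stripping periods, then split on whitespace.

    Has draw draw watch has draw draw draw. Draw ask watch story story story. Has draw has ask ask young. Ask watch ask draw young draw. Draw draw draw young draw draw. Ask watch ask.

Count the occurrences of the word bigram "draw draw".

Scanning the 34 overlapping bigram windows for "draw draw":
  position 2–3: draw draw
  position 6–7: draw draw
  position 7–8: draw draw
  position 8–9: draw draw
  position 26–27: draw draw
  position 27–28: draw draw
  position 28–29: draw draw
  position 31–32: draw draw

8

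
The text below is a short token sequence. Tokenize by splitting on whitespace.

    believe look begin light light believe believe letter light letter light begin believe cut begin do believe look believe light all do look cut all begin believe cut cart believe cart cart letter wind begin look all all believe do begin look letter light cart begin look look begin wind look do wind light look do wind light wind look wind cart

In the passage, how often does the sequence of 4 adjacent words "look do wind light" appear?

Scanning the 59 overlapping 4-gram windows for "look do wind light":
  position 51–54: look do wind light
  position 55–58: look do wind light

2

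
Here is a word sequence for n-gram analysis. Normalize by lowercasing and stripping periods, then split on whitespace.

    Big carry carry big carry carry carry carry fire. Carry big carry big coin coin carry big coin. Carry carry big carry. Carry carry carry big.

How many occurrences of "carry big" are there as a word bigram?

Scanning the 25 overlapping bigram windows for "carry big":
  position 3–4: carry big
  position 10–11: carry big
  position 12–13: carry big
  position 16–17: carry big
  position 20–21: carry big
  position 25–26: carry big

6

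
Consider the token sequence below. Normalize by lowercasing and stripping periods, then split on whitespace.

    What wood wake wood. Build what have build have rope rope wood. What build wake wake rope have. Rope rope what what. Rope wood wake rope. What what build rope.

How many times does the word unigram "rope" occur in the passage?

8

Scanning the 30 tokens for "rope":
  position 10: rope
  position 11: rope
  position 17: rope
  position 19: rope
  position 20: rope
  position 23: rope
  position 26: rope
  position 30: rope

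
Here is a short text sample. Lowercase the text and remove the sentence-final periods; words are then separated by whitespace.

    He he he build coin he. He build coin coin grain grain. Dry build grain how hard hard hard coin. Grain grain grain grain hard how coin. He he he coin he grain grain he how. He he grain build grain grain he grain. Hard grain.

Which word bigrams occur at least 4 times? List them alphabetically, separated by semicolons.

Bigram counts meeting the condition (at least 4 times):
  grain grain: 6
  he he: 6

grain grain; he he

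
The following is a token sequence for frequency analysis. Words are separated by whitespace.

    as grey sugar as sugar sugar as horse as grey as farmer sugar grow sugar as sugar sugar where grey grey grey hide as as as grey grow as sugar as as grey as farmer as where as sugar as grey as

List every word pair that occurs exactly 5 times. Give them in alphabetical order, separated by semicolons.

as grey; sugar as

Bigram counts meeting the condition (exactly 5 times):
  as grey: 5
  sugar as: 5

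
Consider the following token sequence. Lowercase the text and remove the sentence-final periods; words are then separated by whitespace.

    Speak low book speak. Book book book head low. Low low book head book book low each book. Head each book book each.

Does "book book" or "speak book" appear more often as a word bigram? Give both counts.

"book book": 4 occurrences
"speak book": 1 occurrence

"book book" (4 vs 1)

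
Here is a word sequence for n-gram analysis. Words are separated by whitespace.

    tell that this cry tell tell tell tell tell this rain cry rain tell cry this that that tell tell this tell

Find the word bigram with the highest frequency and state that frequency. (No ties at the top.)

"tell tell", 5 times

Bigram frequencies (highest first):
  tell tell: 5
  tell this: 2
  tell that: 1
  that this: 1
  this cry: 1
  cry tell: 1
  … (10 more, each ≤ 1)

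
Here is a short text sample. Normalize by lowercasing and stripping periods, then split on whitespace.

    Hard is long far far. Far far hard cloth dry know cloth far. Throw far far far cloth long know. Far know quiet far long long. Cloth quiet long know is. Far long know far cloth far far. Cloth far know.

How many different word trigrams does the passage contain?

41 tokens → 39 trigram windows in total.
Repeated trigrams (each contributes count−1 duplicates):
  far far far: 3
  far cloth far: 2
  far far cloth: 2
  long know far: 2
5 duplicate windows → 39 − 5 = 34 distinct.

34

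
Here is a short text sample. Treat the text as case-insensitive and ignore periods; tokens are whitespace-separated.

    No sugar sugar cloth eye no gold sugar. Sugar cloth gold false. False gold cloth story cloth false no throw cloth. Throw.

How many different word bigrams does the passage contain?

22 tokens → 21 bigram windows in total.
Repeated bigrams (each contributes count−1 duplicates):
  sugar cloth: 2
  sugar sugar: 2
2 duplicate windows → 21 − 2 = 19 distinct.

19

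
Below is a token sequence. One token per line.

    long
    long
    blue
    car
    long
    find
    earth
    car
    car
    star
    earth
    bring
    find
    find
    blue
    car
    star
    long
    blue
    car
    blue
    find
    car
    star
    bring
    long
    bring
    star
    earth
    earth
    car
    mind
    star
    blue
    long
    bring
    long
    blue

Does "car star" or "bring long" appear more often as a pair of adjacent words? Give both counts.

"car star": 3 occurrences
"bring long": 2 occurrences

"car star" (3 vs 2)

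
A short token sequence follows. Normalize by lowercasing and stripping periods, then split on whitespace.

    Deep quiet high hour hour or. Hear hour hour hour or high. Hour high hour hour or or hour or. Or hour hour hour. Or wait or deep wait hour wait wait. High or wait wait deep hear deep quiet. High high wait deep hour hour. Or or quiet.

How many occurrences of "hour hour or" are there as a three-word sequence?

5

Scanning the 47 overlapping trigram windows for "hour hour or":
  position 4–6: hour hour or
  position 9–11: hour hour or
  position 15–17: hour hour or
  position 23–25: hour hour or
  position 45–47: hour hour or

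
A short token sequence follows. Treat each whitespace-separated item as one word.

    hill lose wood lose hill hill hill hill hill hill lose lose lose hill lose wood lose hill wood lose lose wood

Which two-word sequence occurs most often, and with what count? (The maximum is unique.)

Bigram frequencies (highest first):
  hill hill: 5
  hill lose: 3
  lose wood: 3
  wood lose: 3
  lose hill: 3
  lose lose: 3
  … (1 more, each ≤ 1)

"hill hill", 5 times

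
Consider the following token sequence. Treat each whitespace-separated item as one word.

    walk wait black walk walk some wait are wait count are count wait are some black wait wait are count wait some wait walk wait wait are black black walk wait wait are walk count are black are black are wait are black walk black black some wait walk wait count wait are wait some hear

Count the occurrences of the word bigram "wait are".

7

Scanning the 55 overlapping bigram windows for "wait are":
  position 7–8: wait are
  position 13–14: wait are
  position 18–19: wait are
  position 26–27: wait are
  position 32–33: wait are
  position 41–42: wait are
  position 52–53: wait are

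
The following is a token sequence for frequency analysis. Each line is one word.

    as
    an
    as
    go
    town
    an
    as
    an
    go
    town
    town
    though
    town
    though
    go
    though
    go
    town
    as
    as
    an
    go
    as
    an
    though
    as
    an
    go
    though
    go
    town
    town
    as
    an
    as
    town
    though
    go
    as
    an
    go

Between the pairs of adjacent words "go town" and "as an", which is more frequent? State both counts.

"as an" (7 vs 4)

"go town": 4 occurrences
"as an": 7 occurrences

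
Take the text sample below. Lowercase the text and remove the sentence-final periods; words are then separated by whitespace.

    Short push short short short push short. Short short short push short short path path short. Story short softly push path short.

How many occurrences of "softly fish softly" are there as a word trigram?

0

Scanning the 20 overlapping trigram windows for "softly fish softly":
  (none found)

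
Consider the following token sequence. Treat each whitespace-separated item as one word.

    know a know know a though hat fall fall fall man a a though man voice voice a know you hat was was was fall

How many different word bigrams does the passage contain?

19

25 tokens → 24 bigram windows in total.
Repeated bigrams (each contributes count−1 duplicates):
  a know: 2
  a though: 2
  fall fall: 2
  know a: 2
  was was: 2
5 duplicate windows → 24 − 5 = 19 distinct.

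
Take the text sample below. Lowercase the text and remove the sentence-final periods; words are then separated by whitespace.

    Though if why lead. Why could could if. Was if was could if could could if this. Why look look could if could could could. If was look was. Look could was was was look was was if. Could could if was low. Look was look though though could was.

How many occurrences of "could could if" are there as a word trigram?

4

Scanning the 48 overlapping trigram windows for "could could if":
  position 6–8: could could if
  position 14–16: could could if
  position 24–26: could could if
  position 39–41: could could if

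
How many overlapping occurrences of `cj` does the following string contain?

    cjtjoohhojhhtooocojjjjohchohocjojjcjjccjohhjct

4

Sliding a length-2 window over the 46 characters (45 positions):
  position 1–2: cj
  position 30–31: cj
  position 35–36: cj
  position 39–40: cj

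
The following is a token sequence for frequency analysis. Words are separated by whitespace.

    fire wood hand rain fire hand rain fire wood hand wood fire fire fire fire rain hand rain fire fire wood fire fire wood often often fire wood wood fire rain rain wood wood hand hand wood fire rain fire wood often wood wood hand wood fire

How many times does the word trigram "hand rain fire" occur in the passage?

3

Scanning the 45 overlapping trigram windows for "hand rain fire":
  position 3–5: hand rain fire
  position 6–8: hand rain fire
  position 17–19: hand rain fire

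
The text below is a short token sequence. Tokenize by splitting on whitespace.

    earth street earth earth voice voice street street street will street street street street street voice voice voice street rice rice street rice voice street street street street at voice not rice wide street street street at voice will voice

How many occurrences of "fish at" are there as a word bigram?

Scanning the 39 overlapping bigram windows for "fish at":
  (none found)

0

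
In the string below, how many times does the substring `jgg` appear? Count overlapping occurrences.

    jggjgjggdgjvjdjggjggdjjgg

Sliding a length-3 window over the 25 characters (23 positions):
  position 1–3: jgg
  position 6–8: jgg
  position 15–17: jgg
  position 18–20: jgg
  position 23–25: jgg

5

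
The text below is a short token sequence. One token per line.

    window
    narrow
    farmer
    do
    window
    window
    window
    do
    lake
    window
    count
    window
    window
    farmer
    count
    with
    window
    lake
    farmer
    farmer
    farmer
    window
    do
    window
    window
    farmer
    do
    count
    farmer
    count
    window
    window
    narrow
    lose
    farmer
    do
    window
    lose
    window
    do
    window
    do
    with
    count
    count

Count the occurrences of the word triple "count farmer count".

1

Scanning the 43 overlapping trigram windows for "count farmer count":
  position 28–30: count farmer count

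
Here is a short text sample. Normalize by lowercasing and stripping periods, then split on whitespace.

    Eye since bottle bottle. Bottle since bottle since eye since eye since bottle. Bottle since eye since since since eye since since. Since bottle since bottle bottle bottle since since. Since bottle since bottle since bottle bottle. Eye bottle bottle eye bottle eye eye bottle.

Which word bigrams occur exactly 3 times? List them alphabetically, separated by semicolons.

Bigram counts meeting the condition (exactly 3 times):
  bottle eye: 3
  eye bottle: 3

bottle eye; eye bottle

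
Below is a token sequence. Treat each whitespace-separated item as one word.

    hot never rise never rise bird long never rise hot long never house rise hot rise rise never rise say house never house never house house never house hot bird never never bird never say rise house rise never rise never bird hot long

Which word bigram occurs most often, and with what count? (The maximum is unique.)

Bigram frequencies (highest first):
  never rise: 5
  rise never: 4
  never house: 4
  house never: 3
  long never: 2
  rise hot: 2
  … (19 more, each ≤ 2)

"never rise", 5 times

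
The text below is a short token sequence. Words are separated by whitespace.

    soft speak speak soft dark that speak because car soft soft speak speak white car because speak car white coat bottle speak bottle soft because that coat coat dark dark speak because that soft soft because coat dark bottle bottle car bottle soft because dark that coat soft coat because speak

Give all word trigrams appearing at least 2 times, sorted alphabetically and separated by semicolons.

Trigram counts meeting the condition (at least 2 times):
  bottle soft because: 2
  soft speak speak: 2

bottle soft because; soft speak speak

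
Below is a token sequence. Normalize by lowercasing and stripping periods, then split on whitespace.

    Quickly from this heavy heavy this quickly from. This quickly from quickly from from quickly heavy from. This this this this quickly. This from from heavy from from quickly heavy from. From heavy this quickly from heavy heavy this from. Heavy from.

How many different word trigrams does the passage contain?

28

42 tokens → 40 trigram windows in total.
Repeated trigrams (each contributes count−1 duplicates):
  this quickly from: 3
  from from heavy: 2
  from from quickly: 2
  from heavy from: 2
  from quickly heavy: 2
  heavy from from: 2
  heavy heavy this: 2
  heavy this quickly: 2
  … (3 more repeated)
12 duplicate windows → 40 − 12 = 28 distinct.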